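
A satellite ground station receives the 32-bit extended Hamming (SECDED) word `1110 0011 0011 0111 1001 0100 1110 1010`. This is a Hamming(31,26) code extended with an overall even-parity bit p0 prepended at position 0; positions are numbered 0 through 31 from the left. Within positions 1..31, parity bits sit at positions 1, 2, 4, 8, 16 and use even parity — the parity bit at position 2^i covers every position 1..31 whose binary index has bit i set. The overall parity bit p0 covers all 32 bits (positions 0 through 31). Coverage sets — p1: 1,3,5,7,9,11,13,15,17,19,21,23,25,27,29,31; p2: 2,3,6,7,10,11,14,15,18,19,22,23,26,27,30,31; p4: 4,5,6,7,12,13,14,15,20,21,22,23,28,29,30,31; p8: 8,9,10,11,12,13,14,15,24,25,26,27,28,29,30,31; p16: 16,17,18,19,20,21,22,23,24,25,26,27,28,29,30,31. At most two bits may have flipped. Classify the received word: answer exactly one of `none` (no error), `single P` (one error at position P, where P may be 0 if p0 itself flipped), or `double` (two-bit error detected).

s1: b1⊕b3⊕b5⊕b7⊕b9⊕b11⊕b13⊕b15⊕b17⊕b19⊕b21⊕b23⊕b25⊕b27⊕b29⊕b31 = 1⊕0⊕0⊕1⊕0⊕1⊕1⊕1⊕0⊕1⊕1⊕0⊕1⊕0⊕0⊕0 = 0
s2: b2⊕b3⊕b6⊕b7⊕b10⊕b11⊕b14⊕b15⊕b18⊕b19⊕b22⊕b23⊕b26⊕b27⊕b30⊕b31 = 1⊕0⊕1⊕1⊕1⊕1⊕1⊕1⊕0⊕1⊕0⊕0⊕1⊕0⊕1⊕0 = 0
s4: b4⊕b5⊕b6⊕b7⊕b12⊕b13⊕b14⊕b15⊕b20⊕b21⊕b22⊕b23⊕b28⊕b29⊕b30⊕b31 = 0⊕0⊕1⊕1⊕0⊕1⊕1⊕1⊕0⊕1⊕0⊕0⊕1⊕0⊕1⊕0 = 0
s8: b8⊕b9⊕b10⊕b11⊕b12⊕b13⊕b14⊕b15⊕b24⊕b25⊕b26⊕b27⊕b28⊕b29⊕b30⊕b31 = 0⊕0⊕1⊕1⊕0⊕1⊕1⊕1⊕1⊕1⊕1⊕0⊕1⊕0⊕1⊕0 = 0
s16: b16⊕b17⊕b18⊕b19⊕b20⊕b21⊕b22⊕b23⊕b24⊕b25⊕b26⊕b27⊕b28⊕b29⊕b30⊕b31 = 1⊕0⊕0⊕1⊕0⊕1⊕0⊕0⊕1⊕1⊕1⊕0⊕1⊕0⊕1⊕0 = 0
Syndrome (s16...s1) = 00000 → position 0 (no error).
Overall parity (XOR of all 32 bits, including p0): 1⊕1⊕1⊕0⊕0⊕0⊕1⊕1⊕0⊕0⊕1⊕1⊕0⊕1⊕1⊕1⊕1⊕0⊕0⊕1⊕0⊕1⊕0⊕0⊕1⊕1⊕1⊕0⊕1⊕0⊕1⊕0 = 0
Overall=0, syndrome position=0 → no error.

none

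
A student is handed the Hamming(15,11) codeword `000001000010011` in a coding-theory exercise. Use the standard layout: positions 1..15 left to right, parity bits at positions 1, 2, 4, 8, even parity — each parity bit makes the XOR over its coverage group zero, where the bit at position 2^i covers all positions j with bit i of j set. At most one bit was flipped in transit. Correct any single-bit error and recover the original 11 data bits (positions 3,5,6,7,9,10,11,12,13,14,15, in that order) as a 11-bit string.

00100011011

s1: b1⊕b3⊕b5⊕b7⊕b9⊕b11⊕b13⊕b15 = 0⊕0⊕0⊕0⊕0⊕1⊕0⊕1 = 0
s2: b2⊕b3⊕b6⊕b7⊕b10⊕b11⊕b14⊕b15 = 0⊕0⊕1⊕0⊕0⊕1⊕1⊕1 = 0
s4: b4⊕b5⊕b6⊕b7⊕b12⊕b13⊕b14⊕b15 = 0⊕0⊕1⊕0⊕0⊕0⊕1⊕1 = 1
s8: b8⊕b9⊕b10⊕b11⊕b12⊕b13⊕b14⊕b15 = 0⊕0⊕0⊕1⊕0⊕0⊕1⊕1 = 1
Syndrome (s8...s1) = 1100 → position 12.
Flip bit 12: corrected codeword = 000001000011011
Data bits at positions 3,5,6,7,9,10,11,12,13,14,15: 00100011011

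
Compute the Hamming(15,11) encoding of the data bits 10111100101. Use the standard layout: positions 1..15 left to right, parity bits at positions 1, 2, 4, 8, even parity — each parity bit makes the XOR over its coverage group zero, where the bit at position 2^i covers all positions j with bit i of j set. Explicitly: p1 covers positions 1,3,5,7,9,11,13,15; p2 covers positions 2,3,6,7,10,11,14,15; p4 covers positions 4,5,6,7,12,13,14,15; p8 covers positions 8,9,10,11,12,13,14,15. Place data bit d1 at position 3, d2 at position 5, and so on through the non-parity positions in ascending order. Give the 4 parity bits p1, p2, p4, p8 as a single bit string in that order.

1100

Place data bits at non-power-of-two positions: b3=1, b5=0, b6=1, b7=1, b9=1, b10=1, b11=0, b12=0, b13=1, b14=0, b15=1.
p1 = XOR of data positions {3,5,7,9,11,13,15} = 1⊕0⊕1⊕1⊕0⊕1⊕1 = 1
p2 = XOR of data positions {3,6,7,10,11,14,15} = 1⊕1⊕1⊕1⊕0⊕0⊕1 = 1
p4 = XOR of data positions {5,6,7,12,13,14,15} = 0⊕1⊕1⊕0⊕1⊕0⊕1 = 0
p8 = XOR of data positions {9,10,11,12,13,14,15} = 1⊕1⊕0⊕0⊕1⊕0⊕1 = 0
Parity bits p1,p2,p4,p8 = 1100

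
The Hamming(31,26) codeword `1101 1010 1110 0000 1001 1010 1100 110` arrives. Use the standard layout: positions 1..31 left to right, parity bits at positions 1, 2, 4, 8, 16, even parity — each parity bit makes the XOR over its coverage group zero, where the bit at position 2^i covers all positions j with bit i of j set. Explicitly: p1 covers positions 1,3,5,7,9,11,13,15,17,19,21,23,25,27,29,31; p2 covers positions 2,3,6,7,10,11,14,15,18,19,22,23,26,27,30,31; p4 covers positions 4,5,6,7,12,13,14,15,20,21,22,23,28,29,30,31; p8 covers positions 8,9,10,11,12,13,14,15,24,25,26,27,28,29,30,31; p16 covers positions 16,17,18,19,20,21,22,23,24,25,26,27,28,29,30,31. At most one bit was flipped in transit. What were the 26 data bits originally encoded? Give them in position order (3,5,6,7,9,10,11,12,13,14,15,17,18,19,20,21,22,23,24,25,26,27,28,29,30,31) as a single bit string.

s1: b1⊕b3⊕b5⊕b7⊕b9⊕b11⊕b13⊕b15⊕b17⊕b19⊕b21⊕b23⊕b25⊕b27⊕b29⊕b31 = 1⊕0⊕1⊕1⊕1⊕1⊕0⊕0⊕1⊕0⊕1⊕1⊕1⊕0⊕1⊕0 = 0
s2: b2⊕b3⊕b6⊕b7⊕b10⊕b11⊕b14⊕b15⊕b18⊕b19⊕b22⊕b23⊕b26⊕b27⊕b30⊕b31 = 1⊕0⊕0⊕1⊕1⊕1⊕0⊕0⊕0⊕0⊕0⊕1⊕1⊕0⊕1⊕0 = 1
s4: b4⊕b5⊕b6⊕b7⊕b12⊕b13⊕b14⊕b15⊕b20⊕b21⊕b22⊕b23⊕b28⊕b29⊕b30⊕b31 = 1⊕1⊕0⊕1⊕0⊕0⊕0⊕0⊕1⊕1⊕0⊕1⊕0⊕1⊕1⊕0 = 0
s8: b8⊕b9⊕b10⊕b11⊕b12⊕b13⊕b14⊕b15⊕b24⊕b25⊕b26⊕b27⊕b28⊕b29⊕b30⊕b31 = 0⊕1⊕1⊕1⊕0⊕0⊕0⊕0⊕0⊕1⊕1⊕0⊕0⊕1⊕1⊕0 = 1
s16: b16⊕b17⊕b18⊕b19⊕b20⊕b21⊕b22⊕b23⊕b24⊕b25⊕b26⊕b27⊕b28⊕b29⊕b30⊕b31 = 0⊕1⊕0⊕0⊕1⊕1⊕0⊕1⊕0⊕1⊕1⊕0⊕0⊕1⊕1⊕0 = 0
Syndrome (s16...s1) = 01010 → position 10.
Flip bit 10: corrected codeword = 1101101010100000100110101100110
Data bits at positions 3,5,6,7,9,10,11,12,13,14,15,17,18,19,20,21,22,23,24,25,26,27,28,29,30,31: 01011010000100110101100110

01011010000100110101100110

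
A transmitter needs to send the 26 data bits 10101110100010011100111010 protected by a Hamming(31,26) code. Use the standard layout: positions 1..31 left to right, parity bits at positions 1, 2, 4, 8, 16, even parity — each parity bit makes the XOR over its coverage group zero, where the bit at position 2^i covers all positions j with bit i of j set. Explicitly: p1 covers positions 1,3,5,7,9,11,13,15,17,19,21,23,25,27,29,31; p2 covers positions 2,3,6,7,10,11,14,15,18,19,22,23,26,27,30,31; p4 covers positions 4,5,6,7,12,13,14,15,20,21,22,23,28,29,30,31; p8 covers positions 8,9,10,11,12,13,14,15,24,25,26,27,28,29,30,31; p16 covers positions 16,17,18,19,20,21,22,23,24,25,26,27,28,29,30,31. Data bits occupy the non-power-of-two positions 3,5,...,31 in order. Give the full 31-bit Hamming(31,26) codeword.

1011010011101000010011100111010

Place data bits at non-power-of-two positions: b3=1, b5=0, b6=1, b7=0, b9=1, b10=1, b11=1, b12=0, b13=1, b14=0, b15=0, b17=0, b18=1, b19=0, b20=0, b21=1, b22=1, b23=1, b24=0, b25=0, b26=1, b27=1, b28=1, b29=0, b30=1, b31=0.
p1 = XOR of data positions {3,5,7,9,11,13,15,17,19,21,23,25,27,29,31} = 1⊕0⊕0⊕1⊕1⊕1⊕0⊕0⊕0⊕1⊕1⊕0⊕1⊕0⊕0 = 1
p2 = XOR of data positions {3,6,7,10,11,14,15,18,19,22,23,26,27,30,31} = 1⊕1⊕0⊕1⊕1⊕0⊕0⊕1⊕0⊕1⊕1⊕1⊕1⊕1⊕0 = 0
p4 = XOR of data positions {5,6,7,12,13,14,15,20,21,22,23,28,29,30,31} = 0⊕1⊕0⊕0⊕1⊕0⊕0⊕0⊕1⊕1⊕1⊕1⊕0⊕1⊕0 = 1
p8 = XOR of data positions {9,10,11,12,13,14,15,24,25,26,27,28,29,30,31} = 1⊕1⊕1⊕0⊕1⊕0⊕0⊕0⊕0⊕1⊕1⊕1⊕0⊕1⊕0 = 0
p16 = XOR of data positions {17,18,19,20,21,22,23,24,25,26,27,28,29,30,31} = 0⊕1⊕0⊕0⊕1⊕1⊕1⊕0⊕0⊕1⊕1⊕1⊕0⊕1⊕0 = 0
Codeword b1..b31 = 1011010011101000010011100111010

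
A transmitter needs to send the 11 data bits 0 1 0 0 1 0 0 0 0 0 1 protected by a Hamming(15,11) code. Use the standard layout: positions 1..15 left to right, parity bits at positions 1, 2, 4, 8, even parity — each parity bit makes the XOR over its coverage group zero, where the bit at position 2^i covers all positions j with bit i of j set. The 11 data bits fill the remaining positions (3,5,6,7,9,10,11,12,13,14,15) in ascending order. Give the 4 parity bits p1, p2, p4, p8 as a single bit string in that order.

Place data bits at non-power-of-two positions: b3=0, b5=1, b6=0, b7=0, b9=1, b10=0, b11=0, b12=0, b13=0, b14=0, b15=1.
p1 = XOR of data positions {3,5,7,9,11,13,15} = 0⊕1⊕0⊕1⊕0⊕0⊕1 = 1
p2 = XOR of data positions {3,6,7,10,11,14,15} = 0⊕0⊕0⊕0⊕0⊕0⊕1 = 1
p4 = XOR of data positions {5,6,7,12,13,14,15} = 1⊕0⊕0⊕0⊕0⊕0⊕1 = 0
p8 = XOR of data positions {9,10,11,12,13,14,15} = 1⊕0⊕0⊕0⊕0⊕0⊕1 = 0
Parity bits p1,p2,p4,p8 = 1100

1100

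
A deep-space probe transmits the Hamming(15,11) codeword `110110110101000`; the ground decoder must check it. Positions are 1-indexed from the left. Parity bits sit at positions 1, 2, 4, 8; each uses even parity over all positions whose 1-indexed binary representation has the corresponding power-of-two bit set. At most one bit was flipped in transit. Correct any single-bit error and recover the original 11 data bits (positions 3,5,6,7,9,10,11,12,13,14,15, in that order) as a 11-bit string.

01010111000

s1: b1⊕b3⊕b5⊕b7⊕b9⊕b11⊕b13⊕b15 = 1⊕0⊕1⊕1⊕0⊕0⊕0⊕0 = 1
s2: b2⊕b3⊕b6⊕b7⊕b10⊕b11⊕b14⊕b15 = 1⊕0⊕0⊕1⊕1⊕0⊕0⊕0 = 1
s4: b4⊕b5⊕b6⊕b7⊕b12⊕b13⊕b14⊕b15 = 1⊕1⊕0⊕1⊕1⊕0⊕0⊕0 = 0
s8: b8⊕b9⊕b10⊕b11⊕b12⊕b13⊕b14⊕b15 = 1⊕0⊕1⊕0⊕1⊕0⊕0⊕0 = 1
Syndrome (s8...s1) = 1011 → position 11.
Flip bit 11: corrected codeword = 110110110111000
Data bits at positions 3,5,6,7,9,10,11,12,13,14,15: 01010111000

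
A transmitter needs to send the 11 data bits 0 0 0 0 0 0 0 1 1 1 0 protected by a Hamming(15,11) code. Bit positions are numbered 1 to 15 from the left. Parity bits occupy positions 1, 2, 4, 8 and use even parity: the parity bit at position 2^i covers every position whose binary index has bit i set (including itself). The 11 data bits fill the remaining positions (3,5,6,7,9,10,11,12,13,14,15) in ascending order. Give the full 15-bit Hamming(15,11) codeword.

110100010001110

Place data bits at non-power-of-two positions: b3=0, b5=0, b6=0, b7=0, b9=0, b10=0, b11=0, b12=1, b13=1, b14=1, b15=0.
p1 = XOR of data positions {3,5,7,9,11,13,15} = 0⊕0⊕0⊕0⊕0⊕1⊕0 = 1
p2 = XOR of data positions {3,6,7,10,11,14,15} = 0⊕0⊕0⊕0⊕0⊕1⊕0 = 1
p4 = XOR of data positions {5,6,7,12,13,14,15} = 0⊕0⊕0⊕1⊕1⊕1⊕0 = 1
p8 = XOR of data positions {9,10,11,12,13,14,15} = 0⊕0⊕0⊕1⊕1⊕1⊕0 = 1
Codeword b1..b15 = 110100010001110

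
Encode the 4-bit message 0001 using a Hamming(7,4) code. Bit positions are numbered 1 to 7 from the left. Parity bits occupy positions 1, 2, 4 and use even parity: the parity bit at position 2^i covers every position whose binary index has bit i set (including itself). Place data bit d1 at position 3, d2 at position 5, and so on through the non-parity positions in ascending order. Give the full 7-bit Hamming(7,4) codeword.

Place data bits at non-power-of-two positions: b3=0, b5=0, b6=0, b7=1.
p1 = XOR of data positions {3,5,7} = 0⊕0⊕1 = 1
p2 = XOR of data positions {3,6,7} = 0⊕0⊕1 = 1
p4 = XOR of data positions {5,6,7} = 0⊕0⊕1 = 1
Codeword b1..b7 = 1101001

1101001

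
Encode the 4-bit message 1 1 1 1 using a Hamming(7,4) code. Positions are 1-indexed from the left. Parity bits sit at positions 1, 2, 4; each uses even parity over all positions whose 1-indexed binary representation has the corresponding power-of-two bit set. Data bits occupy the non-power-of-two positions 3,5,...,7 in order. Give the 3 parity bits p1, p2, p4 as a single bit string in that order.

Place data bits at non-power-of-two positions: b3=1, b5=1, b6=1, b7=1.
p1 = XOR of data positions {3,5,7} = 1⊕1⊕1 = 1
p2 = XOR of data positions {3,6,7} = 1⊕1⊕1 = 1
p4 = XOR of data positions {5,6,7} = 1⊕1⊕1 = 1
Parity bits p1,p2,p4 = 111

111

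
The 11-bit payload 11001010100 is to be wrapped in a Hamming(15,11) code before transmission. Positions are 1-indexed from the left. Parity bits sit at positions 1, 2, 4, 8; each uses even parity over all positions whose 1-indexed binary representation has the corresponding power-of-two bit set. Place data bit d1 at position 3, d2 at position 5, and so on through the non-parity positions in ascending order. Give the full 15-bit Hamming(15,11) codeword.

Place data bits at non-power-of-two positions: b3=1, b5=1, b6=0, b7=0, b9=1, b10=0, b11=1, b12=0, b13=1, b14=0, b15=0.
p1 = XOR of data positions {3,5,7,9,11,13,15} = 1⊕1⊕0⊕1⊕1⊕1⊕0 = 1
p2 = XOR of data positions {3,6,7,10,11,14,15} = 1⊕0⊕0⊕0⊕1⊕0⊕0 = 0
p4 = XOR of data positions {5,6,7,12,13,14,15} = 1⊕0⊕0⊕0⊕1⊕0⊕0 = 0
p8 = XOR of data positions {9,10,11,12,13,14,15} = 1⊕0⊕1⊕0⊕1⊕0⊕0 = 1
Codeword b1..b15 = 101010011010100

101010011010100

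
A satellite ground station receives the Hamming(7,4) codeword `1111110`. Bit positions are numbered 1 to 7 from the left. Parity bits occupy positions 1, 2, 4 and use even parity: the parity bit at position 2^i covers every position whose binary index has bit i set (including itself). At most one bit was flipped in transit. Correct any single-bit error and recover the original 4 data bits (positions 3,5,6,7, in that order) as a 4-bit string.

1111

s1: b1⊕b3⊕b5⊕b7 = 1⊕1⊕1⊕0 = 1
s2: b2⊕b3⊕b6⊕b7 = 1⊕1⊕1⊕0 = 1
s4: b4⊕b5⊕b6⊕b7 = 1⊕1⊕1⊕0 = 1
Syndrome (s4...s1) = 111 → position 7.
Flip bit 7: corrected codeword = 1111111
Data bits at positions 3,5,6,7: 1111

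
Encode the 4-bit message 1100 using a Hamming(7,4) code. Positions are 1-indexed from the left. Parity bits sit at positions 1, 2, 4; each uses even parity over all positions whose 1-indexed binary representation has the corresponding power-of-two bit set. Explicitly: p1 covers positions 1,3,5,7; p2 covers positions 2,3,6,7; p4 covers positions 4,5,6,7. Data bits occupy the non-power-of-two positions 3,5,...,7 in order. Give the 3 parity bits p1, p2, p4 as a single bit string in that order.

Place data bits at non-power-of-two positions: b3=1, b5=1, b6=0, b7=0.
p1 = XOR of data positions {3,5,7} = 1⊕1⊕0 = 0
p2 = XOR of data positions {3,6,7} = 1⊕0⊕0 = 1
p4 = XOR of data positions {5,6,7} = 1⊕0⊕0 = 1
Parity bits p1,p2,p4 = 011

011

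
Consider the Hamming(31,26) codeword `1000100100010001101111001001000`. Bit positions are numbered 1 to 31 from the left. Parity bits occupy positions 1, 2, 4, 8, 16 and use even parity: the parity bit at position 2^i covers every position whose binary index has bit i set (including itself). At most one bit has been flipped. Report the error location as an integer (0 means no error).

s1: b1⊕b3⊕b5⊕b7⊕b9⊕b11⊕b13⊕b15⊕b17⊕b19⊕b21⊕b23⊕b25⊕b27⊕b29⊕b31 = 1⊕0⊕1⊕0⊕0⊕0⊕0⊕0⊕1⊕1⊕1⊕0⊕1⊕0⊕0⊕0 = 0
s2: b2⊕b3⊕b6⊕b7⊕b10⊕b11⊕b14⊕b15⊕b18⊕b19⊕b22⊕b23⊕b26⊕b27⊕b30⊕b31 = 0⊕0⊕0⊕0⊕0⊕0⊕0⊕0⊕0⊕1⊕1⊕0⊕0⊕0⊕0⊕0 = 0
s4: b4⊕b5⊕b6⊕b7⊕b12⊕b13⊕b14⊕b15⊕b20⊕b21⊕b22⊕b23⊕b28⊕b29⊕b30⊕b31 = 0⊕1⊕0⊕0⊕1⊕0⊕0⊕0⊕1⊕1⊕1⊕0⊕1⊕0⊕0⊕0 = 0
s8: b8⊕b9⊕b10⊕b11⊕b12⊕b13⊕b14⊕b15⊕b24⊕b25⊕b26⊕b27⊕b28⊕b29⊕b30⊕b31 = 1⊕0⊕0⊕0⊕1⊕0⊕0⊕0⊕0⊕1⊕0⊕0⊕1⊕0⊕0⊕0 = 0
s16: b16⊕b17⊕b18⊕b19⊕b20⊕b21⊕b22⊕b23⊕b24⊕b25⊕b26⊕b27⊕b28⊕b29⊕b30⊕b31 = 1⊕1⊕0⊕1⊕1⊕1⊕1⊕0⊕0⊕1⊕0⊕0⊕1⊕0⊕0⊕0 = 0
Syndrome (s16...s1) = 00000 → position 0 (no error).

0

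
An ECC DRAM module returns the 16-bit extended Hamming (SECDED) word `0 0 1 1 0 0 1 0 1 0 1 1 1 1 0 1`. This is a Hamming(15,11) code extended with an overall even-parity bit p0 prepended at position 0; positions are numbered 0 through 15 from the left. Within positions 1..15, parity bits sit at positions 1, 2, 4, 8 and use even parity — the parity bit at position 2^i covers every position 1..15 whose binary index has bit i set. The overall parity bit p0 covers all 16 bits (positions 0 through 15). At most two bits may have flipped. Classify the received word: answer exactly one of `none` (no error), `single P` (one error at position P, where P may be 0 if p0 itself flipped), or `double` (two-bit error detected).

s1: b1⊕b3⊕b5⊕b7⊕b9⊕b11⊕b13⊕b15 = 0⊕1⊕0⊕0⊕0⊕1⊕1⊕1 = 0
s2: b2⊕b3⊕b6⊕b7⊕b10⊕b11⊕b14⊕b15 = 1⊕1⊕1⊕0⊕1⊕1⊕0⊕1 = 0
s4: b4⊕b5⊕b6⊕b7⊕b12⊕b13⊕b14⊕b15 = 0⊕0⊕1⊕0⊕1⊕1⊕0⊕1 = 0
s8: b8⊕b9⊕b10⊕b11⊕b12⊕b13⊕b14⊕b15 = 1⊕0⊕1⊕1⊕1⊕1⊕0⊕1 = 0
Syndrome (s8...s1) = 0000 → position 0 (no error).
Overall parity (XOR of all 16 bits, including p0): 0⊕0⊕1⊕1⊕0⊕0⊕1⊕0⊕1⊕0⊕1⊕1⊕1⊕1⊕0⊕1 = 1
Overall=1, syndrome position=0 → single-bit error at position 0.

single 0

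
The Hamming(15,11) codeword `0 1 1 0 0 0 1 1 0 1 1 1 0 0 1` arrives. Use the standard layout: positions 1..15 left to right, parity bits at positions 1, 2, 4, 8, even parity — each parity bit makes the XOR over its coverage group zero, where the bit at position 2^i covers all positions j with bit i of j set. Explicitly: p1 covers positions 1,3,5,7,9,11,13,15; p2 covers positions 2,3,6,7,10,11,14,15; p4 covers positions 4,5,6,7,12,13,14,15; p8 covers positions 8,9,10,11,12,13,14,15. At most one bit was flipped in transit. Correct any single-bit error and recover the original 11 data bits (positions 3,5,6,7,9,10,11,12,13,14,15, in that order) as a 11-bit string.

10010110001

s1: b1⊕b3⊕b5⊕b7⊕b9⊕b11⊕b13⊕b15 = 0⊕1⊕0⊕1⊕0⊕1⊕0⊕1 = 0
s2: b2⊕b3⊕b6⊕b7⊕b10⊕b11⊕b14⊕b15 = 1⊕1⊕0⊕1⊕1⊕1⊕0⊕1 = 0
s4: b4⊕b5⊕b6⊕b7⊕b12⊕b13⊕b14⊕b15 = 0⊕0⊕0⊕1⊕1⊕0⊕0⊕1 = 1
s8: b8⊕b9⊕b10⊕b11⊕b12⊕b13⊕b14⊕b15 = 1⊕0⊕1⊕1⊕1⊕0⊕0⊕1 = 1
Syndrome (s8...s1) = 1100 → position 12.
Flip bit 12: corrected codeword = 011000110110001
Data bits at positions 3,5,6,7,9,10,11,12,13,14,15: 10010110001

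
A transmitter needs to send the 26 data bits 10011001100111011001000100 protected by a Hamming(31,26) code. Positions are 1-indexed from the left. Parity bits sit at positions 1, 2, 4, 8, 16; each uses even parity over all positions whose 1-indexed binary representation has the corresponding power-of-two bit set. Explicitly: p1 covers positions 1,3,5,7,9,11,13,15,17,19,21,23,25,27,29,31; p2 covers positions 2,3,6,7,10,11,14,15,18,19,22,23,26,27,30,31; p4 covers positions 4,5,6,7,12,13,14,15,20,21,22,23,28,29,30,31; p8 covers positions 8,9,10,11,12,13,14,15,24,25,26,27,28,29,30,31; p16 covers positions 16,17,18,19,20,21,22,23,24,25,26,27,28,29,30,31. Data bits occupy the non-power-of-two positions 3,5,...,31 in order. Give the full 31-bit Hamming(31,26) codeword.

1110001110011001111011001000100

Place data bits at non-power-of-two positions: b3=1, b5=0, b6=0, b7=1, b9=1, b10=0, b11=0, b12=1, b13=1, b14=0, b15=0, b17=1, b18=1, b19=1, b20=0, b21=1, b22=1, b23=0, b24=0, b25=1, b26=0, b27=0, b28=0, b29=1, b30=0, b31=0.
p1 = XOR of data positions {3,5,7,9,11,13,15,17,19,21,23,25,27,29,31} = 1⊕0⊕1⊕1⊕0⊕1⊕0⊕1⊕1⊕1⊕0⊕1⊕0⊕1⊕0 = 1
p2 = XOR of data positions {3,6,7,10,11,14,15,18,19,22,23,26,27,30,31} = 1⊕0⊕1⊕0⊕0⊕0⊕0⊕1⊕1⊕1⊕0⊕0⊕0⊕0⊕0 = 1
p4 = XOR of data positions {5,6,7,12,13,14,15,20,21,22,23,28,29,30,31} = 0⊕0⊕1⊕1⊕1⊕0⊕0⊕0⊕1⊕1⊕0⊕0⊕1⊕0⊕0 = 0
p8 = XOR of data positions {9,10,11,12,13,14,15,24,25,26,27,28,29,30,31} = 1⊕0⊕0⊕1⊕1⊕0⊕0⊕0⊕1⊕0⊕0⊕0⊕1⊕0⊕0 = 1
p16 = XOR of data positions {17,18,19,20,21,22,23,24,25,26,27,28,29,30,31} = 1⊕1⊕1⊕0⊕1⊕1⊕0⊕0⊕1⊕0⊕0⊕0⊕1⊕0⊕0 = 1
Codeword b1..b31 = 1110001110011001111011001000100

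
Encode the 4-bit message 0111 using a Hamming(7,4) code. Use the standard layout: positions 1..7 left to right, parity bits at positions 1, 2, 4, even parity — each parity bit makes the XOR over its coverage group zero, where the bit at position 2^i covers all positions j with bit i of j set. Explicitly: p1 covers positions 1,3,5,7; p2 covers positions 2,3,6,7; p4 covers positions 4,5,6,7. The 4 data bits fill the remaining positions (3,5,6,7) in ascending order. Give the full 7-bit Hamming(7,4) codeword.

0001111

Place data bits at non-power-of-two positions: b3=0, b5=1, b6=1, b7=1.
p1 = XOR of data positions {3,5,7} = 0⊕1⊕1 = 0
p2 = XOR of data positions {3,6,7} = 0⊕1⊕1 = 0
p4 = XOR of data positions {5,6,7} = 1⊕1⊕1 = 1
Codeword b1..b7 = 0001111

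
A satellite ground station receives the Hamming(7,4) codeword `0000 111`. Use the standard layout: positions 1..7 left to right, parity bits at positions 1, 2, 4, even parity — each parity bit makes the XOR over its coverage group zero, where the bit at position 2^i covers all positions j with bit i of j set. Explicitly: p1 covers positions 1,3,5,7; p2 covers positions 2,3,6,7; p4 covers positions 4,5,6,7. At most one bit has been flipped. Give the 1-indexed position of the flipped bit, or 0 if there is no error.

4

s1: b1⊕b3⊕b5⊕b7 = 0⊕0⊕1⊕1 = 0
s2: b2⊕b3⊕b6⊕b7 = 0⊕0⊕1⊕1 = 0
s4: b4⊕b5⊕b6⊕b7 = 0⊕1⊕1⊕1 = 1
Syndrome (s4...s1) = 100 → position 4.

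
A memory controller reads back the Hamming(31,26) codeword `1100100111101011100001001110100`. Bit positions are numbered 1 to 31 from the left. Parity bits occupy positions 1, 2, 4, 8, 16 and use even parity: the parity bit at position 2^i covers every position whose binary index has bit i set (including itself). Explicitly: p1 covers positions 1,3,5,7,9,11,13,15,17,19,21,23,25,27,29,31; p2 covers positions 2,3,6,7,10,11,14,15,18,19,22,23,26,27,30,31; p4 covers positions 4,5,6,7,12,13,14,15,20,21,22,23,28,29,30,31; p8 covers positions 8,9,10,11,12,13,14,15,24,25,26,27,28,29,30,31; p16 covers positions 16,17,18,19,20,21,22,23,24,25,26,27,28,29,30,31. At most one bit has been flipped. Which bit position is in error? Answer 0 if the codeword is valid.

s1: b1⊕b3⊕b5⊕b7⊕b9⊕b11⊕b13⊕b15⊕b17⊕b19⊕b21⊕b23⊕b25⊕b27⊕b29⊕b31 = 1⊕0⊕1⊕0⊕1⊕1⊕1⊕1⊕1⊕0⊕0⊕0⊕1⊕1⊕1⊕0 = 0
s2: b2⊕b3⊕b6⊕b7⊕b10⊕b11⊕b14⊕b15⊕b18⊕b19⊕b22⊕b23⊕b26⊕b27⊕b30⊕b31 = 1⊕0⊕0⊕0⊕1⊕1⊕0⊕1⊕0⊕0⊕1⊕0⊕1⊕1⊕0⊕0 = 1
s4: b4⊕b5⊕b6⊕b7⊕b12⊕b13⊕b14⊕b15⊕b20⊕b21⊕b22⊕b23⊕b28⊕b29⊕b30⊕b31 = 0⊕1⊕0⊕0⊕0⊕1⊕0⊕1⊕0⊕0⊕1⊕0⊕0⊕1⊕0⊕0 = 1
s8: b8⊕b9⊕b10⊕b11⊕b12⊕b13⊕b14⊕b15⊕b24⊕b25⊕b26⊕b27⊕b28⊕b29⊕b30⊕b31 = 1⊕1⊕1⊕1⊕0⊕1⊕0⊕1⊕0⊕1⊕1⊕1⊕0⊕1⊕0⊕0 = 0
s16: b16⊕b17⊕b18⊕b19⊕b20⊕b21⊕b22⊕b23⊕b24⊕b25⊕b26⊕b27⊕b28⊕b29⊕b30⊕b31 = 1⊕1⊕0⊕0⊕0⊕0⊕1⊕0⊕0⊕1⊕1⊕1⊕0⊕1⊕0⊕0 = 1
Syndrome (s16...s1) = 10110 → position 22.

22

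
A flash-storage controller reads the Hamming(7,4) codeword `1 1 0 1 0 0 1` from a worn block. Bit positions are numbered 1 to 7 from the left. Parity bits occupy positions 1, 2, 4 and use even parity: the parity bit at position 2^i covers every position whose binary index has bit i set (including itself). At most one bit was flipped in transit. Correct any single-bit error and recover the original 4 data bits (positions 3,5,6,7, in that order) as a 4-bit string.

s1: b1⊕b3⊕b5⊕b7 = 1⊕0⊕0⊕1 = 0
s2: b2⊕b3⊕b6⊕b7 = 1⊕0⊕0⊕1 = 0
s4: b4⊕b5⊕b6⊕b7 = 1⊕0⊕0⊕1 = 0
Syndrome (s4...s1) = 000 → position 0 (no error).
No correction needed.
Data bits at positions 3,5,6,7: 0001

0001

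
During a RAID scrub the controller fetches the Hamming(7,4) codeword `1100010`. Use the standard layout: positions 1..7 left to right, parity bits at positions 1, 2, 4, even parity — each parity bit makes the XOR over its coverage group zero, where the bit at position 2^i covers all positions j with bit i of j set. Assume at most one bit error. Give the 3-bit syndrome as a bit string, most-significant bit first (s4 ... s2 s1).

101

s1: b1⊕b3⊕b5⊕b7 = 1⊕0⊕0⊕0 = 1
s2: b2⊕b3⊕b6⊕b7 = 1⊕0⊕1⊕0 = 0
s4: b4⊕b5⊕b6⊕b7 = 0⊕0⊕1⊕0 = 1
Syndrome (s4...s1) = 101 → position 5.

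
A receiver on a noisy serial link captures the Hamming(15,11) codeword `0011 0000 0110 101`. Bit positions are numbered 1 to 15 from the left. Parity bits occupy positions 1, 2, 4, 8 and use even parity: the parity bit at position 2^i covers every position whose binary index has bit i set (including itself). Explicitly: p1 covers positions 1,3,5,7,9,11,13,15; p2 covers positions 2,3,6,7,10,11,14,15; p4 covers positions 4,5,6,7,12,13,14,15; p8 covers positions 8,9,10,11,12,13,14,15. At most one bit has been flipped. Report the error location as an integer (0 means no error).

s1: b1⊕b3⊕b5⊕b7⊕b9⊕b11⊕b13⊕b15 = 0⊕1⊕0⊕0⊕0⊕1⊕1⊕1 = 0
s2: b2⊕b3⊕b6⊕b7⊕b10⊕b11⊕b14⊕b15 = 0⊕1⊕0⊕0⊕1⊕1⊕0⊕1 = 0
s4: b4⊕b5⊕b6⊕b7⊕b12⊕b13⊕b14⊕b15 = 1⊕0⊕0⊕0⊕0⊕1⊕0⊕1 = 1
s8: b8⊕b9⊕b10⊕b11⊕b12⊕b13⊕b14⊕b15 = 0⊕0⊕1⊕1⊕0⊕1⊕0⊕1 = 0
Syndrome (s8...s1) = 0100 → position 4.

4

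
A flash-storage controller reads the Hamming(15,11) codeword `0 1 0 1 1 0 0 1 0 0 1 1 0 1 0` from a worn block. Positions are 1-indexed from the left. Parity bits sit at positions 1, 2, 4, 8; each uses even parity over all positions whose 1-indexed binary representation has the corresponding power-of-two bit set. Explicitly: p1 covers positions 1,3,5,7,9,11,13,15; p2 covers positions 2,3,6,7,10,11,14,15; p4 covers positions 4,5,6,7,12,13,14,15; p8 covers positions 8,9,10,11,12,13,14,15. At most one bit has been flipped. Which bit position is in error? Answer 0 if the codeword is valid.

s1: b1⊕b3⊕b5⊕b7⊕b9⊕b11⊕b13⊕b15 = 0⊕0⊕1⊕0⊕0⊕1⊕0⊕0 = 0
s2: b2⊕b3⊕b6⊕b7⊕b10⊕b11⊕b14⊕b15 = 1⊕0⊕0⊕0⊕0⊕1⊕1⊕0 = 1
s4: b4⊕b5⊕b6⊕b7⊕b12⊕b13⊕b14⊕b15 = 1⊕1⊕0⊕0⊕1⊕0⊕1⊕0 = 0
s8: b8⊕b9⊕b10⊕b11⊕b12⊕b13⊕b14⊕b15 = 1⊕0⊕0⊕1⊕1⊕0⊕1⊕0 = 0
Syndrome (s8...s1) = 0010 → position 2.

2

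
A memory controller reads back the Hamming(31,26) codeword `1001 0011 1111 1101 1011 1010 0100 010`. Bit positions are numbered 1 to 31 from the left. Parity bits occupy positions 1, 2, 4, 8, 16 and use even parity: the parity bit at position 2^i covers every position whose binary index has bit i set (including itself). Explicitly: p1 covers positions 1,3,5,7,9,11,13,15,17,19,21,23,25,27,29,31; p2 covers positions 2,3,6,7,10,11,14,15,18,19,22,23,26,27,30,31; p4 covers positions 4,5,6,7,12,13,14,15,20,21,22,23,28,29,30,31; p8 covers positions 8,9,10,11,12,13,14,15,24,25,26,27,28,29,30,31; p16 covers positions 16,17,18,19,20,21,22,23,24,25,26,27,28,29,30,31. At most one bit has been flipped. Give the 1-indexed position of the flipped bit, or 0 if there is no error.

s1: b1⊕b3⊕b5⊕b7⊕b9⊕b11⊕b13⊕b15⊕b17⊕b19⊕b21⊕b23⊕b25⊕b27⊕b29⊕b31 = 1⊕0⊕0⊕1⊕1⊕1⊕1⊕0⊕1⊕1⊕1⊕1⊕0⊕0⊕0⊕0 = 1
s2: b2⊕b3⊕b6⊕b7⊕b10⊕b11⊕b14⊕b15⊕b18⊕b19⊕b22⊕b23⊕b26⊕b27⊕b30⊕b31 = 0⊕0⊕0⊕1⊕1⊕1⊕1⊕0⊕0⊕1⊕0⊕1⊕1⊕0⊕1⊕0 = 0
s4: b4⊕b5⊕b6⊕b7⊕b12⊕b13⊕b14⊕b15⊕b20⊕b21⊕b22⊕b23⊕b28⊕b29⊕b30⊕b31 = 1⊕0⊕0⊕1⊕1⊕1⊕1⊕0⊕1⊕1⊕0⊕1⊕0⊕0⊕1⊕0 = 1
s8: b8⊕b9⊕b10⊕b11⊕b12⊕b13⊕b14⊕b15⊕b24⊕b25⊕b26⊕b27⊕b28⊕b29⊕b30⊕b31 = 1⊕1⊕1⊕1⊕1⊕1⊕1⊕0⊕0⊕0⊕1⊕0⊕0⊕0⊕1⊕0 = 1
s16: b16⊕b17⊕b18⊕b19⊕b20⊕b21⊕b22⊕b23⊕b24⊕b25⊕b26⊕b27⊕b28⊕b29⊕b30⊕b31 = 1⊕1⊕0⊕1⊕1⊕1⊕0⊕1⊕0⊕0⊕1⊕0⊕0⊕0⊕1⊕0 = 0
Syndrome (s16...s1) = 01101 → position 13.

13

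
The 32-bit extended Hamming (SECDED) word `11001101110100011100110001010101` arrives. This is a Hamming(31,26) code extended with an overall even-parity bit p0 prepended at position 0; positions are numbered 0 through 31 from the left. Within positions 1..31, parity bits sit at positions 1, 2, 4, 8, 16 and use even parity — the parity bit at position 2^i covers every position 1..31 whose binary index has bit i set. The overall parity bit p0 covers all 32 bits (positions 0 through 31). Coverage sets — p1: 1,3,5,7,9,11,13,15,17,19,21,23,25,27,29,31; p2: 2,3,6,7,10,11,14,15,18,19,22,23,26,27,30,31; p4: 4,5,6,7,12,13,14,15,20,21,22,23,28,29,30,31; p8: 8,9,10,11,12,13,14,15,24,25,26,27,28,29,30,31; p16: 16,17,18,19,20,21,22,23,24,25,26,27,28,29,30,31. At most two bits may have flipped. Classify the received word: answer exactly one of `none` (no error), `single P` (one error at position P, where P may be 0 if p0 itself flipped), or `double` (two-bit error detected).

s1: b1⊕b3⊕b5⊕b7⊕b9⊕b11⊕b13⊕b15⊕b17⊕b19⊕b21⊕b23⊕b25⊕b27⊕b29⊕b31 = 1⊕0⊕1⊕1⊕1⊕1⊕0⊕1⊕1⊕0⊕1⊕0⊕1⊕1⊕1⊕1 = 0
s2: b2⊕b3⊕b6⊕b7⊕b10⊕b11⊕b14⊕b15⊕b18⊕b19⊕b22⊕b23⊕b26⊕b27⊕b30⊕b31 = 0⊕0⊕0⊕1⊕0⊕1⊕0⊕1⊕0⊕0⊕0⊕0⊕0⊕1⊕0⊕1 = 1
s4: b4⊕b5⊕b6⊕b7⊕b12⊕b13⊕b14⊕b15⊕b20⊕b21⊕b22⊕b23⊕b28⊕b29⊕b30⊕b31 = 1⊕1⊕0⊕1⊕0⊕0⊕0⊕1⊕1⊕1⊕0⊕0⊕0⊕1⊕0⊕1 = 0
s8: b8⊕b9⊕b10⊕b11⊕b12⊕b13⊕b14⊕b15⊕b24⊕b25⊕b26⊕b27⊕b28⊕b29⊕b30⊕b31 = 1⊕1⊕0⊕1⊕0⊕0⊕0⊕1⊕0⊕1⊕0⊕1⊕0⊕1⊕0⊕1 = 0
s16: b16⊕b17⊕b18⊕b19⊕b20⊕b21⊕b22⊕b23⊕b24⊕b25⊕b26⊕b27⊕b28⊕b29⊕b30⊕b31 = 1⊕1⊕0⊕0⊕1⊕1⊕0⊕0⊕0⊕1⊕0⊕1⊕0⊕1⊕0⊕1 = 0
Syndrome (s16...s1) = 00010 → position 2.
Overall parity (XOR of all 32 bits, including p0): 1⊕1⊕0⊕0⊕1⊕1⊕0⊕1⊕1⊕1⊕0⊕1⊕0⊕0⊕0⊕1⊕1⊕1⊕0⊕0⊕1⊕1⊕0⊕0⊕0⊕1⊕0⊕1⊕0⊕1⊕0⊕1 = 1
Overall=1, syndrome position=2 → single-bit error at position 2.

single 2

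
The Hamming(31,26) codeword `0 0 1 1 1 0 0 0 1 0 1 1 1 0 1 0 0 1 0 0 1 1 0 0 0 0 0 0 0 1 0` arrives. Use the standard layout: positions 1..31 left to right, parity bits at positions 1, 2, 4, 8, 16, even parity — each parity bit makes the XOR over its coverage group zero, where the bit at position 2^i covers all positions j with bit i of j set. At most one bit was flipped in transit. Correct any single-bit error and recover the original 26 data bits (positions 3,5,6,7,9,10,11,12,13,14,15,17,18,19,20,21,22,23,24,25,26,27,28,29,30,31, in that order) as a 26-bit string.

s1: b1⊕b3⊕b5⊕b7⊕b9⊕b11⊕b13⊕b15⊕b17⊕b19⊕b21⊕b23⊕b25⊕b27⊕b29⊕b31 = 0⊕1⊕1⊕0⊕1⊕1⊕1⊕1⊕0⊕0⊕1⊕0⊕0⊕0⊕0⊕0 = 1
s2: b2⊕b3⊕b6⊕b7⊕b10⊕b11⊕b14⊕b15⊕b18⊕b19⊕b22⊕b23⊕b26⊕b27⊕b30⊕b31 = 0⊕1⊕0⊕0⊕0⊕1⊕0⊕1⊕1⊕0⊕1⊕0⊕0⊕0⊕1⊕0 = 0
s4: b4⊕b5⊕b6⊕b7⊕b12⊕b13⊕b14⊕b15⊕b20⊕b21⊕b22⊕b23⊕b28⊕b29⊕b30⊕b31 = 1⊕1⊕0⊕0⊕1⊕1⊕0⊕1⊕0⊕1⊕1⊕0⊕0⊕0⊕1⊕0 = 0
s8: b8⊕b9⊕b10⊕b11⊕b12⊕b13⊕b14⊕b15⊕b24⊕b25⊕b26⊕b27⊕b28⊕b29⊕b30⊕b31 = 0⊕1⊕0⊕1⊕1⊕1⊕0⊕1⊕0⊕0⊕0⊕0⊕0⊕0⊕1⊕0 = 0
s16: b16⊕b17⊕b18⊕b19⊕b20⊕b21⊕b22⊕b23⊕b24⊕b25⊕b26⊕b27⊕b28⊕b29⊕b30⊕b31 = 0⊕0⊕1⊕0⊕0⊕1⊕1⊕0⊕0⊕0⊕0⊕0⊕0⊕0⊕1⊕0 = 0
Syndrome (s16...s1) = 00001 → position 1.
Flip bit 1: corrected codeword = 1011100010111010010011000000010
Data bits at positions 3,5,6,7,9,10,11,12,13,14,15,17,18,19,20,21,22,23,24,25,26,27,28,29,30,31: 11001011101010011000000010

11001011101010011000000010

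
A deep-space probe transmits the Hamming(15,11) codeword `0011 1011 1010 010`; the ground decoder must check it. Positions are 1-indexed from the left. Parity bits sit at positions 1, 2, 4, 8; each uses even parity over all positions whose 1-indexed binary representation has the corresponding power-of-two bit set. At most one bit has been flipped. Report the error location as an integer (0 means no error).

1

s1: b1⊕b3⊕b5⊕b7⊕b9⊕b11⊕b13⊕b15 = 0⊕1⊕1⊕1⊕1⊕1⊕0⊕0 = 1
s2: b2⊕b3⊕b6⊕b7⊕b10⊕b11⊕b14⊕b15 = 0⊕1⊕0⊕1⊕0⊕1⊕1⊕0 = 0
s4: b4⊕b5⊕b6⊕b7⊕b12⊕b13⊕b14⊕b15 = 1⊕1⊕0⊕1⊕0⊕0⊕1⊕0 = 0
s8: b8⊕b9⊕b10⊕b11⊕b12⊕b13⊕b14⊕b15 = 1⊕1⊕0⊕1⊕0⊕0⊕1⊕0 = 0
Syndrome (s8...s1) = 0001 → position 1.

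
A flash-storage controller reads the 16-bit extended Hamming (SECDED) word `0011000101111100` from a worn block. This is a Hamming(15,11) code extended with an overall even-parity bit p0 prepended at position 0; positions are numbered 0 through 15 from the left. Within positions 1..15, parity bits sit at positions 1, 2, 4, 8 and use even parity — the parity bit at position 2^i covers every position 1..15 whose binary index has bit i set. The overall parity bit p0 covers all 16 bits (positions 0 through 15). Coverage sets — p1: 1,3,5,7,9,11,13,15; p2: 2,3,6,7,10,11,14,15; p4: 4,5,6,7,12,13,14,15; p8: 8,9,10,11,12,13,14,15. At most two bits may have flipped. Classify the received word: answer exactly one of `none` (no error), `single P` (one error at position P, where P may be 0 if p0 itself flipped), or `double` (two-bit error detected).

double

s1: b1⊕b3⊕b5⊕b7⊕b9⊕b11⊕b13⊕b15 = 0⊕1⊕0⊕1⊕1⊕1⊕1⊕0 = 1
s2: b2⊕b3⊕b6⊕b7⊕b10⊕b11⊕b14⊕b15 = 1⊕1⊕0⊕1⊕1⊕1⊕0⊕0 = 1
s4: b4⊕b5⊕b6⊕b7⊕b12⊕b13⊕b14⊕b15 = 0⊕0⊕0⊕1⊕1⊕1⊕0⊕0 = 1
s8: b8⊕b9⊕b10⊕b11⊕b12⊕b13⊕b14⊕b15 = 0⊕1⊕1⊕1⊕1⊕1⊕0⊕0 = 1
Syndrome (s8...s1) = 1111 → position 15.
Overall parity (XOR of all 16 bits, including p0): 0⊕0⊕1⊕1⊕0⊕0⊕0⊕1⊕0⊕1⊕1⊕1⊕1⊕1⊕0⊕0 = 0
Overall=0, syndrome position=15 → double-bit error detected (uncorrectable).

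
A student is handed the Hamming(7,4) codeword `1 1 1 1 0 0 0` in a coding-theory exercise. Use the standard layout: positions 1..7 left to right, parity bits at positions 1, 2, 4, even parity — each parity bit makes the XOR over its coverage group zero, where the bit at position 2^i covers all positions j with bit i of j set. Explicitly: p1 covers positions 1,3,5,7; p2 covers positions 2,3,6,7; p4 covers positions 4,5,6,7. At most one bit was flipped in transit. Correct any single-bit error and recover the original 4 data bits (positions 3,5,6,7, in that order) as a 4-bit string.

1000

s1: b1⊕b3⊕b5⊕b7 = 1⊕1⊕0⊕0 = 0
s2: b2⊕b3⊕b6⊕b7 = 1⊕1⊕0⊕0 = 0
s4: b4⊕b5⊕b6⊕b7 = 1⊕0⊕0⊕0 = 1
Syndrome (s4...s1) = 100 → position 4.
Flip bit 4: corrected codeword = 1110000
Data bits at positions 3,5,6,7: 1000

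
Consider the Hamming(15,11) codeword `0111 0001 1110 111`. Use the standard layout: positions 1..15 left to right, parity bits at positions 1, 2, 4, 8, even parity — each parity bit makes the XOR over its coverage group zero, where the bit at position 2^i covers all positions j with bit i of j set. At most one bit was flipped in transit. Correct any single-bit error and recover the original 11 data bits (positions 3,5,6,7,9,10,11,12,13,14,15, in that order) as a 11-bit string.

10000110111

s1: b1⊕b3⊕b5⊕b7⊕b9⊕b11⊕b13⊕b15 = 0⊕1⊕0⊕0⊕1⊕1⊕1⊕1 = 1
s2: b2⊕b3⊕b6⊕b7⊕b10⊕b11⊕b14⊕b15 = 1⊕1⊕0⊕0⊕1⊕1⊕1⊕1 = 0
s4: b4⊕b5⊕b6⊕b7⊕b12⊕b13⊕b14⊕b15 = 1⊕0⊕0⊕0⊕0⊕1⊕1⊕1 = 0
s8: b8⊕b9⊕b10⊕b11⊕b12⊕b13⊕b14⊕b15 = 1⊕1⊕1⊕1⊕0⊕1⊕1⊕1 = 1
Syndrome (s8...s1) = 1001 → position 9.
Flip bit 9: corrected codeword = 011100010110111
Data bits at positions 3,5,6,7,9,10,11,12,13,14,15: 10000110111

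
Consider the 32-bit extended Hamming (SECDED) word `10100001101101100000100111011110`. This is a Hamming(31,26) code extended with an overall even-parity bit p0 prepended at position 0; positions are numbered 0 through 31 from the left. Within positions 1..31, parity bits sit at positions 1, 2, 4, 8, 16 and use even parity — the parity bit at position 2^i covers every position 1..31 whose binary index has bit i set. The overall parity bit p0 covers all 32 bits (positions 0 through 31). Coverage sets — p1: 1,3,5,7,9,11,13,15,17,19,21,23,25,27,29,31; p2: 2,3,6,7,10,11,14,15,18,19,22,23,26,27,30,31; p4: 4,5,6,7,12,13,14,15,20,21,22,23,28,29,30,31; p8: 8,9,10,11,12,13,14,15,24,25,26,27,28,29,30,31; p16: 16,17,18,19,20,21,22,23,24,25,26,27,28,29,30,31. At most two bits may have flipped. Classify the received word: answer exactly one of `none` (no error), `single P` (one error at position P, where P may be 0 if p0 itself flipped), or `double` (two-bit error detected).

s1: b1⊕b3⊕b5⊕b7⊕b9⊕b11⊕b13⊕b15⊕b17⊕b19⊕b21⊕b23⊕b25⊕b27⊕b29⊕b31 = 0⊕0⊕0⊕1⊕0⊕1⊕1⊕0⊕0⊕0⊕0⊕1⊕1⊕1⊕1⊕0 = 1
s2: b2⊕b3⊕b6⊕b7⊕b10⊕b11⊕b14⊕b15⊕b18⊕b19⊕b22⊕b23⊕b26⊕b27⊕b30⊕b31 = 1⊕0⊕0⊕1⊕1⊕1⊕1⊕0⊕0⊕0⊕0⊕1⊕0⊕1⊕1⊕0 = 0
s4: b4⊕b5⊕b6⊕b7⊕b12⊕b13⊕b14⊕b15⊕b20⊕b21⊕b22⊕b23⊕b28⊕b29⊕b30⊕b31 = 0⊕0⊕0⊕1⊕0⊕1⊕1⊕0⊕1⊕0⊕0⊕1⊕1⊕1⊕1⊕0 = 0
s8: b8⊕b9⊕b10⊕b11⊕b12⊕b13⊕b14⊕b15⊕b24⊕b25⊕b26⊕b27⊕b28⊕b29⊕b30⊕b31 = 1⊕0⊕1⊕1⊕0⊕1⊕1⊕0⊕1⊕1⊕0⊕1⊕1⊕1⊕1⊕0 = 1
s16: b16⊕b17⊕b18⊕b19⊕b20⊕b21⊕b22⊕b23⊕b24⊕b25⊕b26⊕b27⊕b28⊕b29⊕b30⊕b31 = 0⊕0⊕0⊕0⊕1⊕0⊕0⊕1⊕1⊕1⊕0⊕1⊕1⊕1⊕1⊕0 = 0
Syndrome (s16...s1) = 01001 → position 9.
Overall parity (XOR of all 32 bits, including p0): 1⊕0⊕1⊕0⊕0⊕0⊕0⊕1⊕1⊕0⊕1⊕1⊕0⊕1⊕1⊕0⊕0⊕0⊕0⊕0⊕1⊕0⊕0⊕1⊕1⊕1⊕0⊕1⊕1⊕1⊕1⊕0 = 0
Overall=0, syndrome position=9 → double-bit error detected (uncorrectable).

double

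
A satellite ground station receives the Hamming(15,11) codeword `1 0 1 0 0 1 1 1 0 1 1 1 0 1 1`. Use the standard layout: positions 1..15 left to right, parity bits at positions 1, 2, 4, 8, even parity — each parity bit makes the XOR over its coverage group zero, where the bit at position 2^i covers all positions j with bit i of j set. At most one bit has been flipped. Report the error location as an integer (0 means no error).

s1: b1⊕b3⊕b5⊕b7⊕b9⊕b11⊕b13⊕b15 = 1⊕1⊕0⊕1⊕0⊕1⊕0⊕1 = 1
s2: b2⊕b3⊕b6⊕b7⊕b10⊕b11⊕b14⊕b15 = 0⊕1⊕1⊕1⊕1⊕1⊕1⊕1 = 1
s4: b4⊕b5⊕b6⊕b7⊕b12⊕b13⊕b14⊕b15 = 0⊕0⊕1⊕1⊕1⊕0⊕1⊕1 = 1
s8: b8⊕b9⊕b10⊕b11⊕b12⊕b13⊕b14⊕b15 = 1⊕0⊕1⊕1⊕1⊕0⊕1⊕1 = 0
Syndrome (s8...s1) = 0111 → position 7.

7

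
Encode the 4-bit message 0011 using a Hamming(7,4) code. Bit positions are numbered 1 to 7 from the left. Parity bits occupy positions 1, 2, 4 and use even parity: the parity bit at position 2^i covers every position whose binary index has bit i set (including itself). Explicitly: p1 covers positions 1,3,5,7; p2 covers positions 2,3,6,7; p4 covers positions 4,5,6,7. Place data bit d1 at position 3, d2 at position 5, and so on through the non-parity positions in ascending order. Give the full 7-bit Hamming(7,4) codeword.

Place data bits at non-power-of-two positions: b3=0, b5=0, b6=1, b7=1.
p1 = XOR of data positions {3,5,7} = 0⊕0⊕1 = 1
p2 = XOR of data positions {3,6,7} = 0⊕1⊕1 = 0
p4 = XOR of data positions {5,6,7} = 0⊕1⊕1 = 0
Codeword b1..b7 = 1000011

1000011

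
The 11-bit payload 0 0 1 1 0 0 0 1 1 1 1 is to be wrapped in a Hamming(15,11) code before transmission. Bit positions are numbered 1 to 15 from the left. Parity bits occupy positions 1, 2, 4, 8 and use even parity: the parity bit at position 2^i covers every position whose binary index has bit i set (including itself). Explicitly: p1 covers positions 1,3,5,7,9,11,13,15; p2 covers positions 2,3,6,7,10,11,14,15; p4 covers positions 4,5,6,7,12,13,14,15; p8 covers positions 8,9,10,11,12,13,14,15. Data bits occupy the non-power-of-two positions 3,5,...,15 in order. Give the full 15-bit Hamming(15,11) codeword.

Place data bits at non-power-of-two positions: b3=0, b5=0, b6=1, b7=1, b9=0, b10=0, b11=0, b12=1, b13=1, b14=1, b15=1.
p1 = XOR of data positions {3,5,7,9,11,13,15} = 0⊕0⊕1⊕0⊕0⊕1⊕1 = 1
p2 = XOR of data positions {3,6,7,10,11,14,15} = 0⊕1⊕1⊕0⊕0⊕1⊕1 = 0
p4 = XOR of data positions {5,6,7,12,13,14,15} = 0⊕1⊕1⊕1⊕1⊕1⊕1 = 0
p8 = XOR of data positions {9,10,11,12,13,14,15} = 0⊕0⊕0⊕1⊕1⊕1⊕1 = 0
Codeword b1..b15 = 100001100001111

100001100001111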